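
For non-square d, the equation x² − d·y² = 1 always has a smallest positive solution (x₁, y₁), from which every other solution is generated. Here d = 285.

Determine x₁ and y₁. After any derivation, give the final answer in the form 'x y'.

[16; 1,7,2,7,1,32] for √285; ℓ=6 ⇒ convergent index 5
a_0=16:  p_0=16·1+0=16,  q_0=16·0+1=1
…
a_3=2:  p_3=2·135+17=287,  q_3=2·8+1=17
a_4=7:  p_4=7·287+135=2144,  q_4=7·17+8=127
a_5=1:  p_5=1·2144+287=2431,  q_5=1·127+17=144
fundamental: x₁=2431, y₁=144  (since 5909761 − 285·20736 = 1)

2431 144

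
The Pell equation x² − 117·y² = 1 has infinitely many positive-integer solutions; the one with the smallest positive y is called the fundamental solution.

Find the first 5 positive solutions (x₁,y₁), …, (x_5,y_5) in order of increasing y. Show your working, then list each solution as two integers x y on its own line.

√117 = [10; 1,4,2,4,1,20, …], period ℓ=6 (even) → k=5
a_0=10:  p_0=10·1+0=10,  q_0=10·0+1=1
…
a_2=4:  p_2=4·11+10=54,  q_2=4·1+1=5
a_3=2:  p_3=2·54+11=119,  q_3=2·5+1=11
a_4=4:  p_4=4·119+54=530,  q_4=4·11+5=49
a_5=1:  p_5=1·530+119=649,  q_5=1·49+11=60
(x₁, y₁) = (649, 60);  649² − 117·60² = 1 ✓
(x_2, y_2) = (649·649 + 117·60·60, 649·60 + 60·649) = (842401, 77880)
(x_3, y_3) = (649·842401 + 117·60·77880, 649·77880 + 60·842401) = (1093435849, 101088180)
(x_4, y_4) = (649·1093435849 + 117·60·101088180, 649·101088180 + 60·1093435849) = (1419278889601, 131212379760)
(x_5, y_5) = (649·1419278889601 + 117·60·131212379760, 649·131212379760 + 60·1419278889601) = (1842222905266249, 170313567840300)

649 60
842401 77880
1093435849 101088180
1419278889601 131212379760
1842222905266249 170313567840300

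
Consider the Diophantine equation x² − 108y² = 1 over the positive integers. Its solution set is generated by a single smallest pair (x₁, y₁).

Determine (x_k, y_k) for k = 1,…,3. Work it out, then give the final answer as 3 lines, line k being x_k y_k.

d=108: √d = [10; 2,1,1,4,1,1,2,20] (ℓ=8, even), read p_7/q_7
k=0  a_k=10  p_k/q_k = 10/1
k=1  a_k=2  p_k/q_k = 21/2
k=2  a_k=1  p_k/q_k = 31/3
k=3  a_k=1  p_k/q_k = 52/5
…
k=6  a_k=1  p_k/q_k = 530/51
k=7  a_k=2  p_k/q_k = 1351/130
fundamental: x₁=1351, y₁=130  (since 1825201 − 108·16900 = 1)
(1351+130√108)^2 = 3650401 + 351260√108
(1351+130√108)^3 = 9863382151 + 949104390√108

1351 130
3650401 351260
9863382151 949104390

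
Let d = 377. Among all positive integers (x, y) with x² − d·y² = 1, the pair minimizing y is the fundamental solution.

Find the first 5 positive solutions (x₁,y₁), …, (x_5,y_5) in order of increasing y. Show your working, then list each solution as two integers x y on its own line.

233 12
108577 5592
50596649 2605860
23577929857 1214325168
10987264716713 565872922428

[19; 2,2,2,38] for √377; ℓ=4 ⇒ convergent index 3
a_0=19:  p_0=19·1+0=19,  q_0=19·0+1=1
…
a_2=2:  p_2=2·39+19=97,  q_2=2·2+1=5
a_3=2:  p_3=2·97+39=233,  q_3=2·5+2=12
fundamental: x₁=233, y₁=12  (since 54289 − 377·144 = 1)
k=2:  x_2 = 233·233+377·12·12 = 108577,  y_2 = 233·12+12·233 = 5592
k=3:  x_3 = 233·108577+377·12·5592 = 50596649,  y_3 = 233·5592+12·108577 = 2605860
k=4:  x_4 = 233·50596649+377·12·2605860 = 23577929857,  y_4 = 233·2605860+12·50596649 = 1214325168
k=5:  x_5 = 233·23577929857+377·12·1214325168 = 10987264716713,  y_5 = 233·1214325168+12·23577929857 = 565872922428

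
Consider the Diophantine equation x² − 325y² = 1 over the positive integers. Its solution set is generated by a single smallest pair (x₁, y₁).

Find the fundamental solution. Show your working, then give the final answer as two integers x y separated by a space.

[18; 36] for √325; ℓ=1 ⇒ convergent index 1
k=0  a_k=18  p_k/q_k = 18/1
k=1  a_k=36  p_k/q_k = 649/36
fundamental: x₁=649, y₁=36  (since 421201 − 325·1296 = 1)

649 36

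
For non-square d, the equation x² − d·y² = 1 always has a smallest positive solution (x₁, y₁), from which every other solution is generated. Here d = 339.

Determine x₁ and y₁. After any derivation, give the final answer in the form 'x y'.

[18; 2,2,2,1,17,1,2,2,2,36] for √339; ℓ=10 ⇒ convergent index 9
i=0: a=18 ⇒ p=18, q=1
…
i=2: a=2 ⇒ p=92, q=5
i=3: a=2 ⇒ p=221, q=12
i=4: a=1 ⇒ p=313, q=17
i=5: a=17 ⇒ p=5542, q=301
i=6: a=1 ⇒ p=5855, q=318
i=7: a=2 ⇒ p=17252, q=937
i=8: a=2 ⇒ p=40359, q=2192
i=9: a=2 ⇒ p=97970, q=5321
(x₁, y₁) = (97970, 5321);  97970² − 339·5321² = 1 ✓

97970 5321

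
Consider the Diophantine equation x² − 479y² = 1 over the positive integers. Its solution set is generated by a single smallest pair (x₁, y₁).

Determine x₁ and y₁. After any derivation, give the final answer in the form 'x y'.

[21; 1,7,1,3,2,21,2,3,1,7,1,42] for √479; ℓ=12 ⇒ convergent index 11
a_0=21:  p_0=21·1+0=21,  q_0=21·0+1=1
a_1=1:  p_1=1·21+1=22,  q_1=1·1+0=1
…
a_6=21:  p_6=21·1729+766=37075,  q_6=21·79+35=1694
…
a_10=7:  p_10=7·340591+264712=2648849,  q_10=7·15562+12095=121029
a_11=1:  p_11=1·2648849+340591=2989440,  q_11=1·121029+15562=136591
(x₁, y₁) = (2989440, 136591);  2989440² − 479·136591² = 1 ✓

2989440 136591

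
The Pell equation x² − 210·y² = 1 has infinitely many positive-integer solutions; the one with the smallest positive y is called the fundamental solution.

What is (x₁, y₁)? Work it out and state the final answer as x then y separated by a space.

d=210: √d = [14; 2,28] (ℓ=2, even), read p_1/q_1
step 0: (14, 1)  from 14·(1,0) + (0,1)
step 1: (29, 2)  from 2·(14,1) + (1,0)
fundamental: x₁=29, y₁=2  (since 841 − 210·4 = 1)

29 2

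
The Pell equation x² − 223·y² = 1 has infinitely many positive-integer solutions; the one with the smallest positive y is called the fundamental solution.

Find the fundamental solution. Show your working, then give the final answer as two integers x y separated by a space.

224 15

√223 → a₀=14, period (1,13,1,28); ℓ=4 even so k=3
step 0: (14, 1)  from 14·(1,0) + (0,1)
step 1: (15, 1)  from 1·(14,1) + (1,0)
step 2: (209, 14)  from 13·(15,1) + (14,1)
step 3: (224, 15)  from 1·(209,14) + (15,1)
fundamental: x₁=224, y₁=15  (since 50176 − 223·225 = 1)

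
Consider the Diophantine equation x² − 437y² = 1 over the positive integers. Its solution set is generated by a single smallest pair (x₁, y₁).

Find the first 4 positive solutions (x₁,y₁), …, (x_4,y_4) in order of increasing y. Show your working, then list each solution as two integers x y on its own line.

4599 220
42301601 2023560
389090121399 18612704660
3578850894326401 171199655439120

d=437: √d = [20; 1,9,2,9,1,40] (ℓ=6, even), read p_5/q_5
a_0=20:  p_0=20·1+0=20,  q_0=20·0+1=1
…
a_4=9:  p_4=9·439+209=4160,  q_4=9·21+10=199
a_5=1:  p_5=1·4160+439=4599,  q_5=1·199+21=220
→ (4599, 220).  Check: 4599²=21150801, 437·220²=21150800, difference 1.
n=2: (4599,220)∘(4599,220) = (4599·4599+437·220·220, 4599·220+220·4599) = (42301601,2023560)
n=3: (42301601,2023560)∘(4599,220) = (4599·42301601+437·220·2023560, 4599·2023560+220·42301601) = (389090121399,18612704660)
n=4: (389090121399,18612704660)∘(4599,220) = (4599·389090121399+437·220·18612704660, 4599·18612704660+220·389090121399) = (3578850894326401,171199655439120)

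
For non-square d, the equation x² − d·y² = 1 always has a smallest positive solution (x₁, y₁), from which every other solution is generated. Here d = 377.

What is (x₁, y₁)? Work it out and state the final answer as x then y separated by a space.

233 12

[19; 2,2,2,38] for √377; ℓ=4 ⇒ convergent index 3
k=0  a_k=19  p_k/q_k = 19/1
k=1  a_k=2  p_k/q_k = 39/2
k=2  a_k=2  p_k/q_k = 97/5
k=3  a_k=2  p_k/q_k = 233/12
fundamental: x₁=233, y₁=12  (since 54289 − 377·144 = 1)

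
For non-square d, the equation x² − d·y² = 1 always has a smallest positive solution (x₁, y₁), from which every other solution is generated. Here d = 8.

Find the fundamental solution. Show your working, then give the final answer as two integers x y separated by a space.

√8 = [2; 1,4, …], period ℓ=2 (even) → k=1
a_0=2:  p_0=2·1+0=2,  q_0=2·0+1=1
a_1=1:  p_1=1·2+1=3,  q_1=1·1+0=1
(x₁, y₁) = (3, 1);  3² − 8·1² = 1 ✓

3 1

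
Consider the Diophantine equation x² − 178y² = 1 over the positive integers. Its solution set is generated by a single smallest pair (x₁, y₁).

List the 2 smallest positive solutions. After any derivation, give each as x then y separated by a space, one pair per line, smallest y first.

d=178: √d = [13; 2,1,12,1,2,26] (ℓ=6, even), read p_5/q_5
step 0: (13, 1)  from 13·(1,0) + (0,1)
…
step 2: (40, 3)  from 1·(27,2) + (13,1)
step 3: (507, 38)  from 12·(40,3) + (27,2)
step 4: (547, 41)  from 1·(507,38) + (40,3)
step 5: (1601, 120)  from 2·(547,41) + (507,38)
fundamental: x₁=1601, y₁=120  (since 2563201 − 178·14400 = 1)
(x_2, y_2) = (1601·1601 + 178·120·120, 1601·120 + 120·1601) = (5126401, 384240)

1601 120
5126401 384240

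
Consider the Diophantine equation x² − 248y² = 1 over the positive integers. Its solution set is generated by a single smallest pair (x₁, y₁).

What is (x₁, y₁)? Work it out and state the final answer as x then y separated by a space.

[15; 1,2,1,30] for √248; ℓ=4 ⇒ convergent index 3
a_0=15:  p_0=15·1+0=15,  q_0=15·0+1=1
…
a_2=2:  p_2=2·16+15=47,  q_2=2·1+1=3
a_3=1:  p_3=1·47+16=63,  q_3=1·3+1=4
(x₁, y₁) = (63, 4);  63² − 248·4² = 1 ✓

63 4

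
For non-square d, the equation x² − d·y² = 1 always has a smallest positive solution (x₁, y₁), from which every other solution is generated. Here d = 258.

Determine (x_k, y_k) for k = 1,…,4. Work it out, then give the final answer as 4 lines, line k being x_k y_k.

257 16
132097 8224
67897601 4227120
34899234817 2172731456

[16; 16,32] for √258; ℓ=2 ⇒ convergent index 1
a_0=16:  p_0=16·1+0=16,  q_0=16·0+1=1
a_1=16:  p_1=16·16+1=257,  q_1=16·1+0=16
(x₁, y₁) = (257, 16);  257² − 258·16² = 1 ✓
(x_2, y_2) = (257·257 + 258·16·16, 257·16 + 16·257) = (132097, 8224)
(x_3, y_3) = (257·132097 + 258·16·8224, 257·8224 + 16·132097) = (67897601, 4227120)
(x_4, y_4) = (257·67897601 + 258·16·4227120, 257·4227120 + 16·67897601) = (34899234817, 2172731456)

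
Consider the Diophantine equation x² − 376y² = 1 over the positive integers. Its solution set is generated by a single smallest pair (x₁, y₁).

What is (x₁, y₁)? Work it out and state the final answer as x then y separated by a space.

√376 = [19; 2,1,1,3,1,…,1,2,38, …], period ℓ=16 (even) → k=15
k=0  a_k=19  p_k/q_k = 19/1
…
k=3  a_k=1  p_k/q_k = 97/5
…
k=6  a_k=2  p_k/q_k = 1241/64
…
k=9  a_k=2  p_k/q_k = 28834/1487
k=10  a_k=2  p_k/q_k = 70621/3642
…
k=13  a_k=1  p_k/q_k = 468441/24158
k=14  a_k=1  p_k/q_k = 837427/43187
k=15  a_k=2  p_k/q_k = 2143295/110532
→ (2143295, 110532).  Check: 2143295²=4593713457025, 376·110532²=4593713457024, difference 1.

2143295 110532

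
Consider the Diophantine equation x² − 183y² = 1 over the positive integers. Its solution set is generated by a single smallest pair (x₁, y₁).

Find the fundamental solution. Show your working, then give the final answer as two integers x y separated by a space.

487 36

d=183: √d = [13; 1,1,8,1,1,26] (ℓ=6, even), read p_5/q_5
a_0=13:  p_0=13·1+0=13,  q_0=13·0+1=1
a_1=1:  p_1=1·13+1=14,  q_1=1·1+0=1
a_2=1:  p_2=1·14+13=27,  q_2=1·1+1=2
…
a_4=1:  p_4=1·230+27=257,  q_4=1·17+2=19
a_5=1:  p_5=1·257+230=487,  q_5=1·19+17=36
(x₁, y₁) = (487, 36);  487² − 183·36² = 1 ✓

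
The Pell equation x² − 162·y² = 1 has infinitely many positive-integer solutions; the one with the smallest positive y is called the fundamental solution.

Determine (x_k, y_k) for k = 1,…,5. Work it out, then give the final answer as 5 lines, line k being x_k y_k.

19601 1540
768398401 60371080
30122754096401 2366667076620
1180872205318713601 92778082677286160
46292552162781456490001 3637086394748304967700

d=162: √d = [12; 1,2,1,2,12,2,1,2,1,24] (ℓ=10, even), read p_9/q_9
i=0: a=12 ⇒ p=12, q=1
…
i=2: a=2 ⇒ p=38, q=3
i=3: a=1 ⇒ p=51, q=4
i=4: a=2 ⇒ p=140, q=11
i=5: a=12 ⇒ p=1731, q=136
i=6: a=2 ⇒ p=3602, q=283
i=7: a=1 ⇒ p=5333, q=419
i=8: a=2 ⇒ p=14268, q=1121
i=9: a=1 ⇒ p=19601, q=1540
→ (19601, 1540).  Check: 19601²=384199201, 162·1540²=384199200, difference 1.
(x_2, y_2) = (19601·19601 + 162·1540·1540, 19601·1540 + 1540·19601) = (768398401, 60371080)
(x_3, y_3) = (19601·768398401 + 162·1540·60371080, 19601·60371080 + 1540·768398401) = (30122754096401, 2366667076620)
(x_4, y_4) = (19601·30122754096401 + 162·1540·2366667076620, 19601·2366667076620 + 1540·30122754096401) = (1180872205318713601, 92778082677286160)
(x_5, y_5) = (19601·1180872205318713601 + 162·1540·92778082677286160, 19601·92778082677286160 + 1540·1180872205318713601) = (46292552162781456490001, 3637086394748304967700)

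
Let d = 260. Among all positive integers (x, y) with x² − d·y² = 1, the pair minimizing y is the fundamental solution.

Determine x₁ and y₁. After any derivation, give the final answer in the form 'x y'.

[16; 8,32] for √260; ℓ=2 ⇒ convergent index 1
step 0: (16, 1)  from 16·(1,0) + (0,1)
step 1: (129, 8)  from 8·(16,1) + (1,0)
→ (129, 8).  Check: 129²=16641, 260·8²=16640, difference 1.

129 8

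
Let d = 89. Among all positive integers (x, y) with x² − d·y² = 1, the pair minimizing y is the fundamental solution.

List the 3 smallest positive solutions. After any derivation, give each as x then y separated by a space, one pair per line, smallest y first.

500001 53000
500002000001 53000106000
500003000004500001 53000212000159000

√89 → a₀=9, period (2,3,3,2,18); ℓ=5 odd so k=9
step 0: (9, 1)  from 9·(1,0) + (0,1)
…
step 2: (66, 7)  from 3·(19,2) + (9,1)
step 3: (217, 23)  from 3·(66,7) + (19,2)
step 4: (500, 53)  from 2·(217,23) + (66,7)
…
step 6: (18934, 2007)  from 2·(9217,977) + (500,53)
step 7: (66019, 6998)  from 3·(18934,2007) + (9217,977)
step 8: (216991, 23001)  from 3·(66019,6998) + (18934,2007)
step 9: (500001, 53000)  from 2·(216991,23001) + (66019,6998)
fundamental: x₁=500001, y₁=53000  (since 250001000001 − 89·2809000000 = 1)
n=2: (500001,53000)∘(500001,53000) = (500001·500001+89·53000·53000, 500001·53000+53000·500001) = (500002000001,53000106000)
n=3: (500002000001,53000106000)∘(500001,53000) = (500001·500002000001+89·53000·53000106000, 500001·53000106000+53000·500002000001) = (500003000004500001,53000212000159000)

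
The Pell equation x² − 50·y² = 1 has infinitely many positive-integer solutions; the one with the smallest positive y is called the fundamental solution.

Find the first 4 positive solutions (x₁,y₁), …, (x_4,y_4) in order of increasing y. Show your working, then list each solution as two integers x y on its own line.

[7; 14] for √50; ℓ=1 ⇒ convergent index 1
a_0=7:  p_0=7·1+0=7,  q_0=7·0+1=1
a_1=14:  p_1=14·7+1=99,  q_1=14·1+0=14
→ (99, 14).  Check: 99²=9801, 50·14²=9800, difference 1.
(x_2, y_2) = (99·99 + 50·14·14, 99·14 + 14·99) = (19601, 2772)
(x_3, y_3) = (99·19601 + 50·14·2772, 99·2772 + 14·19601) = (3880899, 548842)
(x_4, y_4) = (99·3880899 + 50·14·548842, 99·548842 + 14·3880899) = (768398401, 108667944)

99 14
19601 2772
3880899 548842
768398401 108667944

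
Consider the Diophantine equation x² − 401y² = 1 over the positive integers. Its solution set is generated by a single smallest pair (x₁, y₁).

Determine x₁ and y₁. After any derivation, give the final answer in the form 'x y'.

√401 = [20; 40, …], period ℓ=1 (odd) → k=1
a_0=20:  p_0=20·1+0=20,  q_0=20·0+1=1
a_1=40:  p_1=40·20+1=801,  q_1=40·1+0=40
(x₁, y₁) = (801, 40);  801² − 401·40² = 1 ✓

801 40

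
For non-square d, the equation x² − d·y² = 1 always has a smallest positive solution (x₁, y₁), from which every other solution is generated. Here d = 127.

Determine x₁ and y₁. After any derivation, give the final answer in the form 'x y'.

√127 → a₀=11, period (3,1,2,2,7,11,7,2,2,1,3,22); ℓ=12 even so k=11
k=0  a_k=11  p_k/q_k = 11/1
k=1  a_k=3  p_k/q_k = 34/3
…
k=3  a_k=2  p_k/q_k = 124/11
…
k=6  a_k=11  p_k/q_k = 24218/2149
k=7  a_k=7  p_k/q_k = 171701/15236
k=8  a_k=2  p_k/q_k = 367620/32621
…
k=10  a_k=1  p_k/q_k = 1274561/113099
k=11  a_k=3  p_k/q_k = 4730624/419775
fundamental: x₁=4730624, y₁=419775  (since 22378803429376 − 127·176211050625 = 1)

4730624 419775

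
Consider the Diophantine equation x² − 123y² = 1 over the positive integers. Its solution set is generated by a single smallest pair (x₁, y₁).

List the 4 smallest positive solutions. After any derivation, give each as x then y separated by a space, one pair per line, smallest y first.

√123 → a₀=11, period (11,22); ℓ=2 even so k=1
a_0=11:  p_0=11·1+0=11,  q_0=11·0+1=1
a_1=11:  p_1=11·11+1=122,  q_1=11·1+0=11
fundamental: x₁=122, y₁=11  (since 14884 − 123·121 = 1)
(x_2, y_2) = (122·122 + 123·11·11, 122·11 + 11·122) = (29767, 2684)
(x_3, y_3) = (122·29767 + 123·11·2684, 122·2684 + 11·29767) = (7263026, 654885)
(x_4, y_4) = (122·7263026 + 123·11·654885, 122·654885 + 11·7263026) = (1772148577, 159789256)

122 11
29767 2684
7263026 654885
1772148577 159789256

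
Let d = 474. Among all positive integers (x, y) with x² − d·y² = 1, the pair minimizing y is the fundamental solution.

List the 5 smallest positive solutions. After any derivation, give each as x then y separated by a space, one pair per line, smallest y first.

√474 → a₀=21, period (1,3,2,1,1,…,3,1,42); ℓ=14 even so k=13
i=0: a=21 ⇒ p=21, q=1
i=1: a=1 ⇒ p=22, q=1
…
i=4: a=1 ⇒ p=283, q=13
…
i=7: a=6 ⇒ p=5051, q=232
i=8: a=1 ⇒ p=5813, q=267
…
i=12: a=3 ⇒ p=149331, q=6859
i=13: a=1 ⇒ p=193549, q=8890
(x₁, y₁) = (193549, 8890);  193549² − 474·8890² = 1 ✓
k=2:  x_2 = 193549·193549+474·8890·8890 = 74922430801,  y_2 = 193549·8890+8890·193549 = 3441301220
k=3:  x_3 = 193549·74922430801+474·8890·3441301220 = 29002323118011949,  y_3 = 193549·3441301220+8890·74922430801 = 1332120819650670
k=4:  x_4 = 193549·29002323118011949+474·8890·1332120819650670 = 11226741274261267003201,  y_4 = 193549·1332120819650670+8890·29002323118011949 = 515661305041693754440
k=5:  x_5 = 193549·11226741274261267003201+474·8890·515661305041693754440 = 4345849093754985611287088749,  y_5 = 193549·515661305041693754440+8890·11226741274261267003201 = 199611459857697448136564450

193549 8890
74922430801 3441301220
29002323118011949 1332120819650670
11226741274261267003201 515661305041693754440
4345849093754985611287088749 199611459857697448136564450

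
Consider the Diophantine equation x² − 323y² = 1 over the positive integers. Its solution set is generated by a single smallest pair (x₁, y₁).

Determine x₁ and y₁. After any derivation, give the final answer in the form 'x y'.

18 1

d=323: √d = [17; 1,34] (ℓ=2, even), read p_1/q_1
i=0: a=17 ⇒ p=17, q=1
i=1: a=1 ⇒ p=18, q=1
→ (18, 1).  Check: 18²=324, 323·1²=323, difference 1.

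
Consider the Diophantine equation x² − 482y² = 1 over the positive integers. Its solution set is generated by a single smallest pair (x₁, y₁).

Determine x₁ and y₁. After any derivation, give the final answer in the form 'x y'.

483 22

√482 → a₀=21, period (1,20,1,42); ℓ=4 even so k=3
i=0: a=21 ⇒ p=21, q=1
…
i=2: a=20 ⇒ p=461, q=21
i=3: a=1 ⇒ p=483, q=22
fundamental: x₁=483, y₁=22  (since 233289 − 482·484 = 1)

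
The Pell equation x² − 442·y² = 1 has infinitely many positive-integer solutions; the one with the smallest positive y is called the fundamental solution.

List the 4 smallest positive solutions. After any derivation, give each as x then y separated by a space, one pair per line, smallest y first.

883 42
1559377 74172
2753858899 130987710
4863313256257 231324221688

[21; 42] for √442; ℓ=1 ⇒ convergent index 1
k=0  a_k=21  p_k/q_k = 21/1
k=1  a_k=42  p_k/q_k = 883/42
→ (883, 42).  Check: 883²=779689, 442·42²=779688, difference 1.
k=2:  x_2 = 883·883+442·42·42 = 1559377,  y_2 = 883·42+42·883 = 74172
k=3:  x_3 = 883·1559377+442·42·74172 = 2753858899,  y_3 = 883·74172+42·1559377 = 130987710
k=4:  x_4 = 883·2753858899+442·42·130987710 = 4863313256257,  y_4 = 883·130987710+42·2753858899 = 231324221688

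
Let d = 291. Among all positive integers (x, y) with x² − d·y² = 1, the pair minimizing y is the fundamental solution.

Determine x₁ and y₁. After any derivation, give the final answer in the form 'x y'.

290 17

√291 → a₀=17, period (17,34); ℓ=2 even so k=1
i=0: a=17 ⇒ p=17, q=1
i=1: a=17 ⇒ p=290, q=17
fundamental: x₁=290, y₁=17  (since 84100 − 291·289 = 1)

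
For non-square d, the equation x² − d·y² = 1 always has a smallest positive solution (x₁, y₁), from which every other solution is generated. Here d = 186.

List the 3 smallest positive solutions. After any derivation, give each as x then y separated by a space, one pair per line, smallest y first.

√186 = [13; 1,1,1,3,4,3,1,1,1,26, …], period ℓ=10 (even) → k=9
k=0  a_k=13  p_k/q_k = 13/1
k=1  a_k=1  p_k/q_k = 14/1
k=2  a_k=1  p_k/q_k = 27/2
k=3  a_k=1  p_k/q_k = 41/3
…
k=6  a_k=3  p_k/q_k = 2073/152
k=7  a_k=1  p_k/q_k = 2714/199
k=8  a_k=1  p_k/q_k = 4787/351
k=9  a_k=1  p_k/q_k = 7501/550
→ (7501, 550).  Check: 7501²=56265001, 186·550²=56265000, difference 1.
(x_2, y_2) = (7501·7501 + 186·550·550, 7501·550 + 550·7501) = (112530001, 8251100)
(x_3, y_3) = (7501·112530001 + 186·550·8251100, 7501·8251100 + 550·112530001) = (1688175067501, 123783001650)

7501 550
112530001 8251100
1688175067501 123783001650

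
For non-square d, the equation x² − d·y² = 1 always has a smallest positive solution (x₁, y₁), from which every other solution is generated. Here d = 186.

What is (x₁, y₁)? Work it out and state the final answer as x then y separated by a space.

7501 550

d=186: √d = [13; 1,1,1,3,4,3,1,1,1,26] (ℓ=10, even), read p_9/q_9
i=0: a=13 ⇒ p=13, q=1
i=1: a=1 ⇒ p=14, q=1
…
i=6: a=3 ⇒ p=2073, q=152
…
i=8: a=1 ⇒ p=4787, q=351
i=9: a=1 ⇒ p=7501, q=550
fundamental: x₁=7501, y₁=550  (since 56265001 − 186·302500 = 1)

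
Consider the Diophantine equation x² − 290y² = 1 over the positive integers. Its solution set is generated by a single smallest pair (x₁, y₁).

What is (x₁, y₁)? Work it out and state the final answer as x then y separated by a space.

√290 → a₀=17, period (34); ℓ=1 odd so k=1
step 0: (17, 1)  from 17·(1,0) + (0,1)
step 1: (579, 34)  from 34·(17,1) + (1,0)
→ (579, 34).  Check: 579²=335241, 290·34²=335240, difference 1.

579 34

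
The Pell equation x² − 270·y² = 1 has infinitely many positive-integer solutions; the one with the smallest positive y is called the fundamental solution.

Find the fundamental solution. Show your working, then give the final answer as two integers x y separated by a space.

[16; 2,3,6,3,2,32] for √270; ℓ=6 ⇒ convergent index 5
step 0: (16, 1)  from 16·(1,0) + (0,1)
step 1: (33, 2)  from 2·(16,1) + (1,0)
step 2: (115, 7)  from 3·(33,2) + (16,1)
step 3: (723, 44)  from 6·(115,7) + (33,2)
step 4: (2284, 139)  from 3·(723,44) + (115,7)
step 5: (5291, 322)  from 2·(2284,139) + (723,44)
(x₁, y₁) = (5291, 322);  5291² − 270·322² = 1 ✓

5291 322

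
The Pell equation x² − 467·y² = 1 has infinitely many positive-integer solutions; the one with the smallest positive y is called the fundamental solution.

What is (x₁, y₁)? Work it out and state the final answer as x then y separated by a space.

√467 = [21; 1,1,1,1,3,…,1,1,42, …], period ℓ=14 (even) → k=13
a_0=21:  p_0=21·1+0=21,  q_0=21·0+1=1
…
a_2=1:  p_2=1·22+21=43,  q_2=1·1+1=2
a_3=1:  p_3=1·43+22=65,  q_3=1·2+1=3
a_4=1:  p_4=1·65+43=108,  q_4=1·3+2=5
…
a_6=3:  p_6=3·389+108=1275,  q_6=3·18+5=59
…
a_8=3:  p_8=3·27164+1275=82767,  q_8=3·1257+59=3830
…
a_12=1:  p_12=1·633697+358232=991929,  q_12=1·29324+16577=45901
a_13=1:  p_13=1·991929+633697=1625626,  q_13=1·45901+29324=75225
fundamental: x₁=1625626, y₁=75225  (since 2642659891876 − 467·5658800625 = 1)

1625626 75225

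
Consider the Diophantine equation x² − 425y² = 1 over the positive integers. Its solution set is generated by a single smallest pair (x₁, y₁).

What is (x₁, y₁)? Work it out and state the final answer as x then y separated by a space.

d=425: √d = [20; 1,1,1,1,1,1,40] (ℓ=7, odd), read p_13/q_13
k=0  a_k=20  p_k/q_k = 20/1
k=1  a_k=1  p_k/q_k = 21/1
k=2  a_k=1  p_k/q_k = 41/2
…
k=4  a_k=1  p_k/q_k = 103/5
k=5  a_k=1  p_k/q_k = 165/8
…
k=9  a_k=1  p_k/q_k = 22038/1069
…
k=12  a_k=1  p_k/q_k = 88420/4289
k=13  a_k=1  p_k/q_k = 143649/6968
fundamental: x₁=143649, y₁=6968  (since 20635035201 − 425·48553024 = 1)

143649 6968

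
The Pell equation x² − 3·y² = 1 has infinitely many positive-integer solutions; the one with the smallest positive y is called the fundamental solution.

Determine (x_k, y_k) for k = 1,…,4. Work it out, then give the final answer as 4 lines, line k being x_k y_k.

d=3: √d = [1; 1,2] (ℓ=2, even), read p_1/q_1
step 0: (1, 1)  from 1·(1,0) + (0,1)
step 1: (2, 1)  from 1·(1,1) + (1,0)
fundamental: x₁=2, y₁=1  (since 4 − 3·1 = 1)
(2+1√3)^2 = 7 + 4√3
(2+1√3)^3 = 26 + 15√3
(2+1√3)^4 = 97 + 56√3

2 1
7 4
26 15
97 56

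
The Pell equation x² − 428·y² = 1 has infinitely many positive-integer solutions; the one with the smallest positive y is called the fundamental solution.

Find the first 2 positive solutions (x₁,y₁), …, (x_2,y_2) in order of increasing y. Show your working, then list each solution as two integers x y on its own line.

√428 → a₀=20, period (1,2,4,1,5,10,5,1,4,2,1,40); ℓ=12 even so k=11
i=0: a=20 ⇒ p=20, q=1
i=1: a=1 ⇒ p=21, q=1
i=2: a=2 ⇒ p=62, q=3
i=3: a=4 ⇒ p=269, q=13
i=4: a=1 ⇒ p=331, q=16
i=5: a=5 ⇒ p=1924, q=93
i=6: a=10 ⇒ p=19571, q=946
…
i=8: a=1 ⇒ p=119350, q=5769
i=9: a=4 ⇒ p=577179, q=27899
i=10: a=2 ⇒ p=1273708, q=61567
i=11: a=1 ⇒ p=1850887, q=89466
(x₁, y₁) = (1850887, 89466);  1850887² − 428·89466² = 1 ✓
(1850887+89466√428)^2 = 6851565373537 + 331182912684√428

1850887 89466
6851565373537 331182912684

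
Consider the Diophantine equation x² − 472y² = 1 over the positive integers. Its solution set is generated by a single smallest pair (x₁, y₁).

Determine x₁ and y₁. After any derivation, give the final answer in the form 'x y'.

306917 14127

d=472: √d = [21; 1,2,1,1,1,…,2,1,42] (ℓ=14, even), read p_13/q_13
step 0: (21, 1)  from 21·(1,0) + (0,1)
step 1: (22, 1)  from 1·(21,1) + (1,0)
…
step 3: (87, 4)  from 1·(65,3) + (22,1)
…
step 5: (239, 11)  from 1·(152,7) + (87,4)
…
step 11: (84230, 3877)  from 1·(54227,2496) + (30003,1381)
step 12: (222687, 10250)  from 2·(84230,3877) + (54227,2496)
step 13: (306917, 14127)  from 1·(222687,10250) + (84230,3877)
(x₁, y₁) = (306917, 14127);  306917² − 472·14127² = 1 ✓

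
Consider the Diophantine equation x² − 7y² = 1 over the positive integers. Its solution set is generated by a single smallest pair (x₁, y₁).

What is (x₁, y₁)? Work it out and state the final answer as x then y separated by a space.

8 3

[2; 1,1,1,4] for √7; ℓ=4 ⇒ convergent index 3
step 0: (2, 1)  from 2·(1,0) + (0,1)
…
step 2: (5, 2)  from 1·(3,1) + (2,1)
step 3: (8, 3)  from 1·(5,2) + (3,1)
fundamental: x₁=8, y₁=3  (since 64 − 7·9 = 1)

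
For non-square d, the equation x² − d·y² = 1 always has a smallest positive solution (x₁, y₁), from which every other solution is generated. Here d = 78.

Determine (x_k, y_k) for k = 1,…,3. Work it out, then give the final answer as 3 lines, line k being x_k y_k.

[8; 1,4,1,16] for √78; ℓ=4 ⇒ convergent index 3
k=0  a_k=8  p_k/q_k = 8/1
…
k=2  a_k=4  p_k/q_k = 44/5
k=3  a_k=1  p_k/q_k = 53/6
(x₁, y₁) = (53, 6);  53² − 78·6² = 1 ✓
(x_2, y_2) = (53·53 + 78·6·6, 53·6 + 6·53) = (5617, 636)
(x_3, y_3) = (53·5617 + 78·6·636, 53·636 + 6·5617) = (595349, 67410)

53 6
5617 636
595349 67410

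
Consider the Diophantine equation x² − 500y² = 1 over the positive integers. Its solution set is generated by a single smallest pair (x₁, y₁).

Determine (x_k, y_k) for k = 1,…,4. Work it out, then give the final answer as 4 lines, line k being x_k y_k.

930249 41602
1730726404001 77400437796
3220013013190122249 144003359718540806
5990827771012465337616001 267917962749548332043592

√500 = [22; 2,1,3,2,1,…,1,2,44, …], period ℓ=14 (even) → k=13
k=0  a_k=22  p_k/q_k = 22/1
k=1  a_k=2  p_k/q_k = 45/2
k=2  a_k=1  p_k/q_k = 67/3
k=3  a_k=3  p_k/q_k = 246/11
…
k=5  a_k=1  p_k/q_k = 805/36
…
k=7  a_k=10  p_k/q_k = 14445/646
…
k=9  a_k=1  p_k/q_k = 30254/1353
…
k=11  a_k=3  p_k/q_k = 259205/11592
k=12  a_k=1  p_k/q_k = 335522/15005
k=13  a_k=2  p_k/q_k = 930249/41602
fundamental: x₁=930249, y₁=41602  (since 865363202001 − 500·1730726404 = 1)
k=2:  x_2 = 930249·930249+500·41602·41602 = 1730726404001,  y_2 = 930249·41602+41602·930249 = 77400437796
k=3:  x_3 = 930249·1730726404001+500·41602·77400437796 = 3220013013190122249,  y_3 = 930249·77400437796+41602·1730726404001 = 144003359718540806
k=4:  x_4 = 930249·3220013013190122249+500·41602·144003359718540806 = 5990827771012465337616001,  y_4 = 930249·144003359718540806+41602·3220013013190122249 = 267917962749548332043592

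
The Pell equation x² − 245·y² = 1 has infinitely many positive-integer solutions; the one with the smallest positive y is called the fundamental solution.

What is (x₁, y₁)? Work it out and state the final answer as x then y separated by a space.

d=245: √d = [15; 1,1,1,7,6,7,1,1,1,30] (ℓ=10, even), read p_9/q_9
step 0: (15, 1)  from 15·(1,0) + (0,1)
…
step 5: (2207, 141)  from 6·(360,23) + (47,3)
…
step 8: (33825, 2161)  from 1·(18016,1151) + (15809,1010)
step 9: (51841, 3312)  from 1·(33825,2161) + (18016,1151)
→ (51841, 3312).  Check: 51841²=2687489281, 245·3312²=2687489280, difference 1.

51841 3312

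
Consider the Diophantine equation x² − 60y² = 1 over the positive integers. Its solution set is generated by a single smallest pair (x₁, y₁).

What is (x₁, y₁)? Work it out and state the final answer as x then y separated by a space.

31 4

√60 = [7; 1,2,1,14, …], period ℓ=4 (even) → k=3
step 0: (7, 1)  from 7·(1,0) + (0,1)
…
step 2: (23, 3)  from 2·(8,1) + (7,1)
step 3: (31, 4)  from 1·(23,3) + (8,1)
→ (31, 4).  Check: 31²=961, 60·4²=960, difference 1.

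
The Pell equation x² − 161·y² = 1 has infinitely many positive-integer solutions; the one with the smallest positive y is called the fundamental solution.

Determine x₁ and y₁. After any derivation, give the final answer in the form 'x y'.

d=161: √d = [12; 1,2,4,1,2,1,4,2,1,24] (ℓ=10, even), read p_9/q_9
k=0  a_k=12  p_k/q_k = 12/1
k=1  a_k=1  p_k/q_k = 13/1
…
k=3  a_k=4  p_k/q_k = 165/13
k=4  a_k=1  p_k/q_k = 203/16
…
k=6  a_k=1  p_k/q_k = 774/61
…
k=8  a_k=2  p_k/q_k = 8108/639
k=9  a_k=1  p_k/q_k = 11775/928
fundamental: x₁=11775, y₁=928  (since 138650625 − 161·861184 = 1)

11775 928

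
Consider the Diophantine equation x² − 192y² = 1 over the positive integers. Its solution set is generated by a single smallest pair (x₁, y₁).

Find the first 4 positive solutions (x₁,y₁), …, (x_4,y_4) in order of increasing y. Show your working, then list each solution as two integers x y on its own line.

97 7
18817 1358
3650401 263445
708158977 51106972

[13; 1,5,1,26] for √192; ℓ=4 ⇒ convergent index 3
k=0  a_k=13  p_k/q_k = 13/1
k=1  a_k=1  p_k/q_k = 14/1
k=2  a_k=5  p_k/q_k = 83/6
k=3  a_k=1  p_k/q_k = 97/7
fundamental: x₁=97, y₁=7  (since 9409 − 192·49 = 1)
(x_2, y_2) = (97·97 + 192·7·7, 97·7 + 7·97) = (18817, 1358)
(x_3, y_3) = (97·18817 + 192·7·1358, 97·1358 + 7·18817) = (3650401, 263445)
(x_4, y_4) = (97·3650401 + 192·7·263445, 97·263445 + 7·3650401) = (708158977, 51106972)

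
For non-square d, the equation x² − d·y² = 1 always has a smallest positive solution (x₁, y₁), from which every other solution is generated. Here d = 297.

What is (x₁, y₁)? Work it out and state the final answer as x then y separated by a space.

48599 2820

√297 = [17; 4,3,1,1,2,1,1,3,4,34, …], period ℓ=10 (even) → k=9
k=0  a_k=17  p_k/q_k = 17/1
…
k=3  a_k=1  p_k/q_k = 293/17
…
k=8  a_k=3  p_k/q_k = 11357/659
k=9  a_k=4  p_k/q_k = 48599/2820
fundamental: x₁=48599, y₁=2820  (since 2361862801 − 297·7952400 = 1)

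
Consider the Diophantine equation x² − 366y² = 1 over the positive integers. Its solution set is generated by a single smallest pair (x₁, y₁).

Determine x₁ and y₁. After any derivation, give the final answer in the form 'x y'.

907925 47458

√366 = [19; 7,1,1,1,2,12,2,1,1,1,7,38, …], period ℓ=12 (even) → k=11
step 0: (19, 1)  from 19·(1,0) + (0,1)
step 1: (134, 7)  from 7·(19,1) + (1,0)
step 2: (153, 8)  from 1·(134,7) + (19,1)
step 3: (287, 15)  from 1·(153,8) + (134,7)
step 4: (440, 23)  from 1·(287,15) + (153,8)
…
step 6: (14444, 755)  from 12·(1167,61) + (440,23)
step 7: (30055, 1571)  from 2·(14444,755) + (1167,61)
…
step 9: (74554, 3897)  from 1·(44499,2326) + (30055,1571)
step 10: (119053, 6223)  from 1·(74554,3897) + (44499,2326)
step 11: (907925, 47458)  from 7·(119053,6223) + (74554,3897)
→ (907925, 47458).  Check: 907925²=824327805625, 366·47458²=824327805624, difference 1.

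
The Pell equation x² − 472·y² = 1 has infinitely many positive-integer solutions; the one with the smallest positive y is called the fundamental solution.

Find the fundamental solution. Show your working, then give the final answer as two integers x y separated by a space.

306917 14127

√472 = [21; 1,2,1,1,1,…,2,1,42, …], period ℓ=14 (even) → k=13
step 0: (21, 1)  from 21·(1,0) + (0,1)
step 1: (22, 1)  from 1·(21,1) + (1,0)
…
step 4: (152, 7)  from 1·(87,4) + (65,3)
step 5: (239, 11)  from 1·(152,7) + (87,4)
step 6: (1108, 51)  from 4·(239,11) + (152,7)
step 7: (5779, 266)  from 5·(1108,51) + (239,11)
step 8: (24224, 1115)  from 4·(5779,266) + (1108,51)
step 9: (30003, 1381)  from 1·(24224,1115) + (5779,266)
step 10: (54227, 2496)  from 1·(30003,1381) + (24224,1115)
step 11: (84230, 3877)  from 1·(54227,2496) + (30003,1381)
step 12: (222687, 10250)  from 2·(84230,3877) + (54227,2496)
step 13: (306917, 14127)  from 1·(222687,10250) + (84230,3877)
→ (306917, 14127).  Check: 306917²=94198044889, 472·14127²=94198044888, difference 1.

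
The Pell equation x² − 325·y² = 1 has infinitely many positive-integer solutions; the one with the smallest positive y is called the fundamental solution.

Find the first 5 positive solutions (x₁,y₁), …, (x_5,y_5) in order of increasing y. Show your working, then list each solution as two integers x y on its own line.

649 36
842401 46728
1093435849 60652908
1419278889601 78727427856
1842222905266249 102188140704180

d=325: √d = [18; 36] (ℓ=1, odd), read p_1/q_1
step 0: (18, 1)  from 18·(1,0) + (0,1)
step 1: (649, 36)  from 36·(18,1) + (1,0)
fundamental: x₁=649, y₁=36  (since 421201 − 325·1296 = 1)
k=2:  x_2 = 649·649+325·36·36 = 842401,  y_2 = 649·36+36·649 = 46728
k=3:  x_3 = 649·842401+325·36·46728 = 1093435849,  y_3 = 649·46728+36·842401 = 60652908
k=4:  x_4 = 649·1093435849+325·36·60652908 = 1419278889601,  y_4 = 649·60652908+36·1093435849 = 78727427856
k=5:  x_5 = 649·1419278889601+325·36·78727427856 = 1842222905266249,  y_5 = 649·78727427856+36·1419278889601 = 102188140704180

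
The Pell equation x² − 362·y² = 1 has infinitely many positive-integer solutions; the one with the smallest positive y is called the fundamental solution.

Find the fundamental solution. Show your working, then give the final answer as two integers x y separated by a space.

723 38

[19; 38] for √362; ℓ=1 ⇒ convergent index 1
i=0: a=19 ⇒ p=19, q=1
i=1: a=38 ⇒ p=723, q=38
fundamental: x₁=723, y₁=38  (since 522729 − 362·1444 = 1)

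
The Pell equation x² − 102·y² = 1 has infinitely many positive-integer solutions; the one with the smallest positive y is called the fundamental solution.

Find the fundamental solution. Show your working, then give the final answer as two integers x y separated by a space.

101 10

√102 = [10; 10,20, …], period ℓ=2 (even) → k=1
k=0  a_k=10  p_k/q_k = 10/1
k=1  a_k=10  p_k/q_k = 101/10
fundamental: x₁=101, y₁=10  (since 10201 − 102·100 = 1)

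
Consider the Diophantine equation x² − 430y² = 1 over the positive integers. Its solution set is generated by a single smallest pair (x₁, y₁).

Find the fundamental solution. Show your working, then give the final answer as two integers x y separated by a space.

2862251 138030

d=430: √d = [20; 1,2,1,3,1,…,2,1,40] (ℓ=14, even), read p_13/q_13
step 0: (20, 1)  from 20·(1,0) + (0,1)
…
step 2: (62, 3)  from 2·(21,1) + (20,1)
step 3: (83, 4)  from 1·(62,3) + (21,1)
step 4: (311, 15)  from 3·(83,4) + (62,3)
…
step 6: (2675, 129)  from 6·(394,19) + (311,15)
…
step 10: (599138, 28893)  from 3·(155233,7486) + (133439,6435)
…
step 12: (2107880, 101651)  from 2·(754371,36379) + (599138,28893)
step 13: (2862251, 138030)  from 1·(2107880,101651) + (754371,36379)
(x₁, y₁) = (2862251, 138030);  2862251² − 430·138030² = 1 ✓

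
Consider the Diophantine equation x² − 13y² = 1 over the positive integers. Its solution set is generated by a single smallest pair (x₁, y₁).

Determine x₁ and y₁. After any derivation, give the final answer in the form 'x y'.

d=13: √d = [3; 1,1,1,1,6] (ℓ=5, odd), read p_9/q_9
a_0=3:  p_0=3·1+0=3,  q_0=3·0+1=1
a_1=1:  p_1=1·3+1=4,  q_1=1·1+0=1
a_2=1:  p_2=1·4+3=7,  q_2=1·1+1=2
…
a_6=1:  p_6=1·119+18=137,  q_6=1·33+5=38
…
a_8=1:  p_8=1·256+137=393,  q_8=1·71+38=109
a_9=1:  p_9=1·393+256=649,  q_9=1·109+71=180
fundamental: x₁=649, y₁=180  (since 421201 − 13·32400 = 1)

649 180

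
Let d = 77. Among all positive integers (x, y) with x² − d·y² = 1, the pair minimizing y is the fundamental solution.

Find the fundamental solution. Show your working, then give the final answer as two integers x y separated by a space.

√77 → a₀=8, period (1,3,2,3,1,16); ℓ=6 even so k=5
a_0=8:  p_0=8·1+0=8,  q_0=8·0+1=1
…
a_2=3:  p_2=3·9+8=35,  q_2=3·1+1=4
…
a_4=3:  p_4=3·79+35=272,  q_4=3·9+4=31
a_5=1:  p_5=1·272+79=351,  q_5=1·31+9=40
→ (351, 40).  Check: 351²=123201, 77·40²=123200, difference 1.

351 40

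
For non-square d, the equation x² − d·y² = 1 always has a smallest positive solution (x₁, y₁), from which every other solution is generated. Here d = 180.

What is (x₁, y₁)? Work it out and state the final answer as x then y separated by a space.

161 12

[13; 2,2,2,26] for √180; ℓ=4 ⇒ convergent index 3
step 0: (13, 1)  from 13·(1,0) + (0,1)
…
step 2: (67, 5)  from 2·(27,2) + (13,1)
step 3: (161, 12)  from 2·(67,5) + (27,2)
→ (161, 12).  Check: 161²=25921, 180·12²=25920, difference 1.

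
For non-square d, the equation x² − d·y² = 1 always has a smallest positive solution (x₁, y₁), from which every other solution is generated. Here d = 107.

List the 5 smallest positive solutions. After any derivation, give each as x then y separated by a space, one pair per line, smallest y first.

√107 → a₀=10, period (2,1,9,1,2,20); ℓ=6 even so k=5
step 0: (10, 1)  from 10·(1,0) + (0,1)
…
step 2: (31, 3)  from 1·(21,2) + (10,1)
step 3: (300, 29)  from 9·(31,3) + (21,2)
step 4: (331, 32)  from 1·(300,29) + (31,3)
step 5: (962, 93)  from 2·(331,32) + (300,29)
(x₁, y₁) = (962, 93);  962² − 107·93² = 1 ✓
(962+93√107)^2 = 1850887 + 178932√107
(962+93√107)^3 = 3561105626 + 344265075√107
(962+93√107)^4 = 6851565373537 + 662365825368√107
(962+93√107)^5 = 13182408217579562 + 1274391503742957√107

962 93
1850887 178932
3561105626 344265075
6851565373537 662365825368
13182408217579562 1274391503742957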